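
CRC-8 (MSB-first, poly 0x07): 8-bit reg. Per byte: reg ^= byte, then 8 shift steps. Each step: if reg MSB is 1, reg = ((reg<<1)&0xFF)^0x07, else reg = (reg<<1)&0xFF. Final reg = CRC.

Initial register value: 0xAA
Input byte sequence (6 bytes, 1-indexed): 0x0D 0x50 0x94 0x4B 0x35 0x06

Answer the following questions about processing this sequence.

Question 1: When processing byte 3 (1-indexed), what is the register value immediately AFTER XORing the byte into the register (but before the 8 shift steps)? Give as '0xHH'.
Answer: 0x50

Derivation:
Register before byte 3: 0xC4
Byte 3: 0x94
0xC4 XOR 0x94 = 0x50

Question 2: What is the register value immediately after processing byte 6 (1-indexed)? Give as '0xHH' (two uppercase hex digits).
Answer: 0x3C

Derivation:
After byte 1 (0x0D): reg=0x7C
After byte 2 (0x50): reg=0xC4
After byte 3 (0x94): reg=0xB7
After byte 4 (0x4B): reg=0xFA
After byte 5 (0x35): reg=0x63
After byte 6 (0x06): reg=0x3C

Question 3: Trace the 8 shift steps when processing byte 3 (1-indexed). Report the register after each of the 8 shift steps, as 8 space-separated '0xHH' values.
After byte 1 (0x0D): reg=0x7C
After byte 2 (0x50): reg=0xC4
Register before byte 3: 0xC4
After XOR with byte 0x94: 0x50

Answer: 0xA0 0x47 0x8E 0x1B 0x36 0x6C 0xD8 0xB7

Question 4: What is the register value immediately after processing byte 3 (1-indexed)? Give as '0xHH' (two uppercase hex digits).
After byte 1 (0x0D): reg=0x7C
After byte 2 (0x50): reg=0xC4
After byte 3 (0x94): reg=0xB7

Answer: 0xB7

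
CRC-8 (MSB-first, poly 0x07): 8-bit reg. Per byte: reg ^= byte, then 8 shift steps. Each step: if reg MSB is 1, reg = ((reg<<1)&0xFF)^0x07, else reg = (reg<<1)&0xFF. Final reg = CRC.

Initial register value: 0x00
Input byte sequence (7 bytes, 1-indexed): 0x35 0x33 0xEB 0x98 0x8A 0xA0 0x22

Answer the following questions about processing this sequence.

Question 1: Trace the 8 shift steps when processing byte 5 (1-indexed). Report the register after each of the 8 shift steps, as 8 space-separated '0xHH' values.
Answer: 0x48 0x90 0x27 0x4E 0x9C 0x3F 0x7E 0xFC

Derivation:
After byte 1 (0x35): reg=0x8B
After byte 2 (0x33): reg=0x21
After byte 3 (0xEB): reg=0x78
After byte 4 (0x98): reg=0xAE
Register before byte 5: 0xAE
After XOR with byte 0x8A: 0x24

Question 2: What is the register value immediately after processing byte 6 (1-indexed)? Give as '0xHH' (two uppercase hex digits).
After byte 1 (0x35): reg=0x8B
After byte 2 (0x33): reg=0x21
After byte 3 (0xEB): reg=0x78
After byte 4 (0x98): reg=0xAE
After byte 5 (0x8A): reg=0xFC
After byte 6 (0xA0): reg=0x93

Answer: 0x93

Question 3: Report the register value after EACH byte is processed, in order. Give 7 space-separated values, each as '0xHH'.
0x8B 0x21 0x78 0xAE 0xFC 0x93 0x1E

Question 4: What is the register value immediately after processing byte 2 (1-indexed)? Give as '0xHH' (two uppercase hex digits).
After byte 1 (0x35): reg=0x8B
After byte 2 (0x33): reg=0x21

Answer: 0x21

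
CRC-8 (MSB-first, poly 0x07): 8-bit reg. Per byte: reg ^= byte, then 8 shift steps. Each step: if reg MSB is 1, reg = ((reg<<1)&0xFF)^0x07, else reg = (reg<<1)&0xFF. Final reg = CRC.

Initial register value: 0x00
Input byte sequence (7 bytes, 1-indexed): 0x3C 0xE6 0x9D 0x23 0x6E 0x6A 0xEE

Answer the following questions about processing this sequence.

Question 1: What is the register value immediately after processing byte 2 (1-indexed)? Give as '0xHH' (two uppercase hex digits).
Answer: 0xB9

Derivation:
After byte 1 (0x3C): reg=0xB4
After byte 2 (0xE6): reg=0xB9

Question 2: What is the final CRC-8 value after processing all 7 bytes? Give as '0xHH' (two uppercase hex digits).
Answer: 0x05

Derivation:
After byte 1 (0x3C): reg=0xB4
After byte 2 (0xE6): reg=0xB9
After byte 3 (0x9D): reg=0xFC
After byte 4 (0x23): reg=0x13
After byte 5 (0x6E): reg=0x74
After byte 6 (0x6A): reg=0x5A
After byte 7 (0xEE): reg=0x05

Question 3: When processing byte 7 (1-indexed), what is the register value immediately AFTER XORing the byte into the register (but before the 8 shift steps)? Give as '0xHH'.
Answer: 0xB4

Derivation:
Register before byte 7: 0x5A
Byte 7: 0xEE
0x5A XOR 0xEE = 0xB4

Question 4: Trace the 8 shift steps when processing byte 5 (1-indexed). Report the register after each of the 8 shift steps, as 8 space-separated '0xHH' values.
After byte 1 (0x3C): reg=0xB4
After byte 2 (0xE6): reg=0xB9
After byte 3 (0x9D): reg=0xFC
After byte 4 (0x23): reg=0x13
Register before byte 5: 0x13
After XOR with byte 0x6E: 0x7D

Answer: 0xFA 0xF3 0xE1 0xC5 0x8D 0x1D 0x3A 0x74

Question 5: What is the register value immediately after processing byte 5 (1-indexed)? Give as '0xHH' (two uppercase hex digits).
Answer: 0x74

Derivation:
After byte 1 (0x3C): reg=0xB4
After byte 2 (0xE6): reg=0xB9
After byte 3 (0x9D): reg=0xFC
After byte 4 (0x23): reg=0x13
After byte 5 (0x6E): reg=0x74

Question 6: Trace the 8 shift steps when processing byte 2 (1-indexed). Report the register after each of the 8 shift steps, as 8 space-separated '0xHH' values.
Answer: 0xA4 0x4F 0x9E 0x3B 0x76 0xEC 0xDF 0xB9

Derivation:
After byte 1 (0x3C): reg=0xB4
Register before byte 2: 0xB4
After XOR with byte 0xE6: 0x52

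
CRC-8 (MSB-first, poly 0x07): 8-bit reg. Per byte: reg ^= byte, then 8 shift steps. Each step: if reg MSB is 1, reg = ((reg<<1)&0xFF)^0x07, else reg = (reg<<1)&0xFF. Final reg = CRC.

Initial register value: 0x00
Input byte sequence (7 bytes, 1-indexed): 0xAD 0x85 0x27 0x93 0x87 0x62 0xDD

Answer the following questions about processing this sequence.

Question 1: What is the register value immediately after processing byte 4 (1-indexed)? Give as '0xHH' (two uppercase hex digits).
After byte 1 (0xAD): reg=0x4A
After byte 2 (0x85): reg=0x63
After byte 3 (0x27): reg=0xDB
After byte 4 (0x93): reg=0xFF

Answer: 0xFF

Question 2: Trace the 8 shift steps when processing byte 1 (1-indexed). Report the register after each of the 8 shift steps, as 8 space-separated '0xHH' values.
Register before byte 1: 0x00
After XOR with byte 0xAD: 0xAD

Answer: 0x5D 0xBA 0x73 0xE6 0xCB 0x91 0x25 0x4A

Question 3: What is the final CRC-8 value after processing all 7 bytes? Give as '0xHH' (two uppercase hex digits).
After byte 1 (0xAD): reg=0x4A
After byte 2 (0x85): reg=0x63
After byte 3 (0x27): reg=0xDB
After byte 4 (0x93): reg=0xFF
After byte 5 (0x87): reg=0x6F
After byte 6 (0x62): reg=0x23
After byte 7 (0xDD): reg=0xF4

Answer: 0xF4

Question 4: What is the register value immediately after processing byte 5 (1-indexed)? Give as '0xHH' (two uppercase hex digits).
After byte 1 (0xAD): reg=0x4A
After byte 2 (0x85): reg=0x63
After byte 3 (0x27): reg=0xDB
After byte 4 (0x93): reg=0xFF
After byte 5 (0x87): reg=0x6F

Answer: 0x6F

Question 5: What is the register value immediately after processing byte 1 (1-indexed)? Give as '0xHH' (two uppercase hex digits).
Answer: 0x4A

Derivation:
After byte 1 (0xAD): reg=0x4A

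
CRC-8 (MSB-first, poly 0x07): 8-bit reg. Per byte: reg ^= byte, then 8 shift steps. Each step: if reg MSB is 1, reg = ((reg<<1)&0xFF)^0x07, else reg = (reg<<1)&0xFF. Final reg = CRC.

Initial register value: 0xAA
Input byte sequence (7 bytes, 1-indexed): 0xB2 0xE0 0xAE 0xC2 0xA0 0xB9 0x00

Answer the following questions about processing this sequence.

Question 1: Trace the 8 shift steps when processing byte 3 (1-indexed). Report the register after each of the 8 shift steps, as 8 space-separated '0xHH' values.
After byte 1 (0xB2): reg=0x48
After byte 2 (0xE0): reg=0x51
Register before byte 3: 0x51
After XOR with byte 0xAE: 0xFF

Answer: 0xF9 0xF5 0xED 0xDD 0xBD 0x7D 0xFA 0xF3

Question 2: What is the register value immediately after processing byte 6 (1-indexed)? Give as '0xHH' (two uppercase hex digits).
After byte 1 (0xB2): reg=0x48
After byte 2 (0xE0): reg=0x51
After byte 3 (0xAE): reg=0xF3
After byte 4 (0xC2): reg=0x97
After byte 5 (0xA0): reg=0x85
After byte 6 (0xB9): reg=0xB4

Answer: 0xB4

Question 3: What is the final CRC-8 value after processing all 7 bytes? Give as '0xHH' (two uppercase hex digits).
Answer: 0x05

Derivation:
After byte 1 (0xB2): reg=0x48
After byte 2 (0xE0): reg=0x51
After byte 3 (0xAE): reg=0xF3
After byte 4 (0xC2): reg=0x97
After byte 5 (0xA0): reg=0x85
After byte 6 (0xB9): reg=0xB4
After byte 7 (0x00): reg=0x05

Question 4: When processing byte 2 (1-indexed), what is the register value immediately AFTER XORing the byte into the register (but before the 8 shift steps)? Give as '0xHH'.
Register before byte 2: 0x48
Byte 2: 0xE0
0x48 XOR 0xE0 = 0xA8

Answer: 0xA8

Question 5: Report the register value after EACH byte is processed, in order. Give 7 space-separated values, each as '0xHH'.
0x48 0x51 0xF3 0x97 0x85 0xB4 0x05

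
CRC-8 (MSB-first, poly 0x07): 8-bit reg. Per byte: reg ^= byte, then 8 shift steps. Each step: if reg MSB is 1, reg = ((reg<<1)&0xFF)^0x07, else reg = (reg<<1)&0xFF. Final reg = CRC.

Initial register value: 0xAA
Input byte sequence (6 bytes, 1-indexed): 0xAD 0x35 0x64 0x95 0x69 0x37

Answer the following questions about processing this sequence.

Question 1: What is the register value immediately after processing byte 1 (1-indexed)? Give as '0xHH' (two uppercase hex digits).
After byte 1 (0xAD): reg=0x15

Answer: 0x15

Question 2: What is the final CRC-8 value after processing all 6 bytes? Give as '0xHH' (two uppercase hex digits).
Answer: 0xCD

Derivation:
After byte 1 (0xAD): reg=0x15
After byte 2 (0x35): reg=0xE0
After byte 3 (0x64): reg=0x95
After byte 4 (0x95): reg=0x00
After byte 5 (0x69): reg=0x18
After byte 6 (0x37): reg=0xCD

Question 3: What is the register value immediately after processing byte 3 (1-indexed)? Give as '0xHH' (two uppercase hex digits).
Answer: 0x95

Derivation:
After byte 1 (0xAD): reg=0x15
After byte 2 (0x35): reg=0xE0
After byte 3 (0x64): reg=0x95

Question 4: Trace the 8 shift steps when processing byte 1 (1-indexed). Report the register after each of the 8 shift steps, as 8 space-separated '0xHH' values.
Answer: 0x0E 0x1C 0x38 0x70 0xE0 0xC7 0x89 0x15

Derivation:
Register before byte 1: 0xAA
After XOR with byte 0xAD: 0x07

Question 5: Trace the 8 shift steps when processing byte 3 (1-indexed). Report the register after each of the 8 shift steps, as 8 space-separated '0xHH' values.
Answer: 0x0F 0x1E 0x3C 0x78 0xF0 0xE7 0xC9 0x95

Derivation:
After byte 1 (0xAD): reg=0x15
After byte 2 (0x35): reg=0xE0
Register before byte 3: 0xE0
After XOR with byte 0x64: 0x84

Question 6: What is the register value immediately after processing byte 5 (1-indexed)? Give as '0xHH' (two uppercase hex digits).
Answer: 0x18

Derivation:
After byte 1 (0xAD): reg=0x15
After byte 2 (0x35): reg=0xE0
After byte 3 (0x64): reg=0x95
After byte 4 (0x95): reg=0x00
After byte 5 (0x69): reg=0x18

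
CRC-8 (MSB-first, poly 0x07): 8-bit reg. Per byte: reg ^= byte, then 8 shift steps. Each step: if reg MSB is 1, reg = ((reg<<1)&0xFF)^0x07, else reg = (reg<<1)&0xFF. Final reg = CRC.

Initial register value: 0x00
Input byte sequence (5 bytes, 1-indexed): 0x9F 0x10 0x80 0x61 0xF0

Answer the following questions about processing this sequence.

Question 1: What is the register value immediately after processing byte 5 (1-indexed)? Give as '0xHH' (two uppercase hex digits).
Answer: 0xC7

Derivation:
After byte 1 (0x9F): reg=0xD4
After byte 2 (0x10): reg=0x52
After byte 3 (0x80): reg=0x30
After byte 4 (0x61): reg=0xB0
After byte 5 (0xF0): reg=0xC7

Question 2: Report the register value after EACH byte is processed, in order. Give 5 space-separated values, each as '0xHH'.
0xD4 0x52 0x30 0xB0 0xC7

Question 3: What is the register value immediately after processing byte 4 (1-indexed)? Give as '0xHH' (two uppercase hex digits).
Answer: 0xB0

Derivation:
After byte 1 (0x9F): reg=0xD4
After byte 2 (0x10): reg=0x52
After byte 3 (0x80): reg=0x30
After byte 4 (0x61): reg=0xB0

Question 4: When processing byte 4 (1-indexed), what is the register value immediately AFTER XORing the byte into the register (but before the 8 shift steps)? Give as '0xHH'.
Answer: 0x51

Derivation:
Register before byte 4: 0x30
Byte 4: 0x61
0x30 XOR 0x61 = 0x51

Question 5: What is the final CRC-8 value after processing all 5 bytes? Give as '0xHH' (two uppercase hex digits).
After byte 1 (0x9F): reg=0xD4
After byte 2 (0x10): reg=0x52
After byte 3 (0x80): reg=0x30
After byte 4 (0x61): reg=0xB0
After byte 5 (0xF0): reg=0xC7

Answer: 0xC7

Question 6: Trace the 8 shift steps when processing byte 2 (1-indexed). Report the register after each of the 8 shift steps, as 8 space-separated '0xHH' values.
After byte 1 (0x9F): reg=0xD4
Register before byte 2: 0xD4
After XOR with byte 0x10: 0xC4

Answer: 0x8F 0x19 0x32 0x64 0xC8 0x97 0x29 0x52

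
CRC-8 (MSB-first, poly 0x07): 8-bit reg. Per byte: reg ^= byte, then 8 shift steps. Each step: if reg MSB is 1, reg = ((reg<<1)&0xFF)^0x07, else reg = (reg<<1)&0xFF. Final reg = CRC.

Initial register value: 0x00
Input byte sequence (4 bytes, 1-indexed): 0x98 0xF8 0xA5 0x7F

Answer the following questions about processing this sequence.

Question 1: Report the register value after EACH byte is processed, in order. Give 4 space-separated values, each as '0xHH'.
0xC1 0xAF 0x36 0xF8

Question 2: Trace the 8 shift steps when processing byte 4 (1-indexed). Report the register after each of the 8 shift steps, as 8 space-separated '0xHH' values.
Answer: 0x92 0x23 0x46 0x8C 0x1F 0x3E 0x7C 0xF8

Derivation:
After byte 1 (0x98): reg=0xC1
After byte 2 (0xF8): reg=0xAF
After byte 3 (0xA5): reg=0x36
Register before byte 4: 0x36
After XOR with byte 0x7F: 0x49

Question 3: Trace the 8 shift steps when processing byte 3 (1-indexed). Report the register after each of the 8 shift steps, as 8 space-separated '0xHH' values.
After byte 1 (0x98): reg=0xC1
After byte 2 (0xF8): reg=0xAF
Register before byte 3: 0xAF
After XOR with byte 0xA5: 0x0A

Answer: 0x14 0x28 0x50 0xA0 0x47 0x8E 0x1B 0x36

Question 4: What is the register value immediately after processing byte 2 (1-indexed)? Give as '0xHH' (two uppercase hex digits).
After byte 1 (0x98): reg=0xC1
After byte 2 (0xF8): reg=0xAF

Answer: 0xAF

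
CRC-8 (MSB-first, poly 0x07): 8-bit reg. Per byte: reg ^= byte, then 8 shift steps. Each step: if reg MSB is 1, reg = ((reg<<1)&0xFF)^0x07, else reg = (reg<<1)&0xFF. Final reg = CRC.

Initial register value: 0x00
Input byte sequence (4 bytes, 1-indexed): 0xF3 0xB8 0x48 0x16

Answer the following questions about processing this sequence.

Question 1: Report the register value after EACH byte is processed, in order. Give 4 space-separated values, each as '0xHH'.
0xD7 0x0A 0xC9 0x13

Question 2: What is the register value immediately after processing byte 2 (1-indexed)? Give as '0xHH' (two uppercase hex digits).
Answer: 0x0A

Derivation:
After byte 1 (0xF3): reg=0xD7
After byte 2 (0xB8): reg=0x0A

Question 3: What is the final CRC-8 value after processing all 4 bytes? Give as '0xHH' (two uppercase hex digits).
After byte 1 (0xF3): reg=0xD7
After byte 2 (0xB8): reg=0x0A
After byte 3 (0x48): reg=0xC9
After byte 4 (0x16): reg=0x13

Answer: 0x13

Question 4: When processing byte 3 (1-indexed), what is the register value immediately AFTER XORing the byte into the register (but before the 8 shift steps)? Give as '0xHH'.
Register before byte 3: 0x0A
Byte 3: 0x48
0x0A XOR 0x48 = 0x42

Answer: 0x42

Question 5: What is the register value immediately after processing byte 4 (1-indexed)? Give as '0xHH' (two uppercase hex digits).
After byte 1 (0xF3): reg=0xD7
After byte 2 (0xB8): reg=0x0A
After byte 3 (0x48): reg=0xC9
After byte 4 (0x16): reg=0x13

Answer: 0x13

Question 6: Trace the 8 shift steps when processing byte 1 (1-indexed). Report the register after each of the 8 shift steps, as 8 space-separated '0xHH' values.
Register before byte 1: 0x00
After XOR with byte 0xF3: 0xF3

Answer: 0xE1 0xC5 0x8D 0x1D 0x3A 0x74 0xE8 0xD7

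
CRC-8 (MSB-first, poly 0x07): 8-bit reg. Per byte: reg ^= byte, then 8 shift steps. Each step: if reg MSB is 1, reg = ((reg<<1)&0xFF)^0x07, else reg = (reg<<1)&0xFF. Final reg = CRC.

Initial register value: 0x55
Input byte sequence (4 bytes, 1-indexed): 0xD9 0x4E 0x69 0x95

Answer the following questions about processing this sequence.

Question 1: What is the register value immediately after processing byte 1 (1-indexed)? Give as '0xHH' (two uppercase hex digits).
Answer: 0xAD

Derivation:
After byte 1 (0xD9): reg=0xAD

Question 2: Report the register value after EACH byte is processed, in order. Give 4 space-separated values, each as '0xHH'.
0xAD 0xA7 0x64 0xD9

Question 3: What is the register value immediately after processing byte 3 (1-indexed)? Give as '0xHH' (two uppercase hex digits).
Answer: 0x64

Derivation:
After byte 1 (0xD9): reg=0xAD
After byte 2 (0x4E): reg=0xA7
After byte 3 (0x69): reg=0x64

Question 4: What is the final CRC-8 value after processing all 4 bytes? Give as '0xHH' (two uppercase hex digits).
After byte 1 (0xD9): reg=0xAD
After byte 2 (0x4E): reg=0xA7
After byte 3 (0x69): reg=0x64
After byte 4 (0x95): reg=0xD9

Answer: 0xD9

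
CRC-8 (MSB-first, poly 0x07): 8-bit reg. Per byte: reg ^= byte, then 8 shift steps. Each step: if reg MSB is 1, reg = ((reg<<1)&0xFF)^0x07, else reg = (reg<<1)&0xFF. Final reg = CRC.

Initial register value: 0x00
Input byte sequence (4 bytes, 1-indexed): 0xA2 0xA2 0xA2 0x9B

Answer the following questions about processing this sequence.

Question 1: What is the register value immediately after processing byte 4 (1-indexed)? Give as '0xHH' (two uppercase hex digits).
Answer: 0xB7

Derivation:
After byte 1 (0xA2): reg=0x67
After byte 2 (0xA2): reg=0x55
After byte 3 (0xA2): reg=0xCB
After byte 4 (0x9B): reg=0xB7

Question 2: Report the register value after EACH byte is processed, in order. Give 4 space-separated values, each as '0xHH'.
0x67 0x55 0xCB 0xB7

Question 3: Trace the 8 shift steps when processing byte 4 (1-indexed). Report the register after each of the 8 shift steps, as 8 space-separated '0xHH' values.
Answer: 0xA0 0x47 0x8E 0x1B 0x36 0x6C 0xD8 0xB7

Derivation:
After byte 1 (0xA2): reg=0x67
After byte 2 (0xA2): reg=0x55
After byte 3 (0xA2): reg=0xCB
Register before byte 4: 0xCB
After XOR with byte 0x9B: 0x50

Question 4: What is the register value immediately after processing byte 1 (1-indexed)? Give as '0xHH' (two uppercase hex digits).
Answer: 0x67

Derivation:
After byte 1 (0xA2): reg=0x67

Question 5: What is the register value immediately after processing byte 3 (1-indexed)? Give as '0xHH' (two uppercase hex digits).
After byte 1 (0xA2): reg=0x67
After byte 2 (0xA2): reg=0x55
After byte 3 (0xA2): reg=0xCB

Answer: 0xCB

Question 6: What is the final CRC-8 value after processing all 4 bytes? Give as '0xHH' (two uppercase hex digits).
Answer: 0xB7

Derivation:
After byte 1 (0xA2): reg=0x67
After byte 2 (0xA2): reg=0x55
After byte 3 (0xA2): reg=0xCB
After byte 4 (0x9B): reg=0xB7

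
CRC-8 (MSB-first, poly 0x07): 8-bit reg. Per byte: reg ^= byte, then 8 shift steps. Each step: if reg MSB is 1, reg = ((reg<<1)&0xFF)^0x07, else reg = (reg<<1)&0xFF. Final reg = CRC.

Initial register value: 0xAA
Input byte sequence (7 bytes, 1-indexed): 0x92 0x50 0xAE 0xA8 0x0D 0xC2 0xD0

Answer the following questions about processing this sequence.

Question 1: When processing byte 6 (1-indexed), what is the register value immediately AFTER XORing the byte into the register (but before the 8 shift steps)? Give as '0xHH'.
Register before byte 6: 0x44
Byte 6: 0xC2
0x44 XOR 0xC2 = 0x86

Answer: 0x86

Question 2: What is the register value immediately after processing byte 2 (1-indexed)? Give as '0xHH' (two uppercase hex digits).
Answer: 0xE6

Derivation:
After byte 1 (0x92): reg=0xA8
After byte 2 (0x50): reg=0xE6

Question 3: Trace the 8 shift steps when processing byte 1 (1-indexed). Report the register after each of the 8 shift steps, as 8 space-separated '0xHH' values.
Register before byte 1: 0xAA
After XOR with byte 0x92: 0x38

Answer: 0x70 0xE0 0xC7 0x89 0x15 0x2A 0x54 0xA8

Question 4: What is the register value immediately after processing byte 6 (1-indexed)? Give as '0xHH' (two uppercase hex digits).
After byte 1 (0x92): reg=0xA8
After byte 2 (0x50): reg=0xE6
After byte 3 (0xAE): reg=0xFF
After byte 4 (0xA8): reg=0xA2
After byte 5 (0x0D): reg=0x44
After byte 6 (0xC2): reg=0x9B

Answer: 0x9B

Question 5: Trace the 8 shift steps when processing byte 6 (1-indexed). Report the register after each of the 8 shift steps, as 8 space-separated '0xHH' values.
After byte 1 (0x92): reg=0xA8
After byte 2 (0x50): reg=0xE6
After byte 3 (0xAE): reg=0xFF
After byte 4 (0xA8): reg=0xA2
After byte 5 (0x0D): reg=0x44
Register before byte 6: 0x44
After XOR with byte 0xC2: 0x86

Answer: 0x0B 0x16 0x2C 0x58 0xB0 0x67 0xCE 0x9B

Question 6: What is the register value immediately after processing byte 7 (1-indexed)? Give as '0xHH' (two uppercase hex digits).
Answer: 0xF6

Derivation:
After byte 1 (0x92): reg=0xA8
After byte 2 (0x50): reg=0xE6
After byte 3 (0xAE): reg=0xFF
After byte 4 (0xA8): reg=0xA2
After byte 5 (0x0D): reg=0x44
After byte 6 (0xC2): reg=0x9B
After byte 7 (0xD0): reg=0xF6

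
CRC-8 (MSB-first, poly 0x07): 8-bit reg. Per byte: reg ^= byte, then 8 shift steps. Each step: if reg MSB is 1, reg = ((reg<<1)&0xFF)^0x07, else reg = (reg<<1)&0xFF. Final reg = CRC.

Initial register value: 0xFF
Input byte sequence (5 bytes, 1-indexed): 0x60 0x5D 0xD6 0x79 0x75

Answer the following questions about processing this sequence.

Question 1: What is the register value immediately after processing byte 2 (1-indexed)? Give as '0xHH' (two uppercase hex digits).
Answer: 0xB6

Derivation:
After byte 1 (0x60): reg=0xD4
After byte 2 (0x5D): reg=0xB6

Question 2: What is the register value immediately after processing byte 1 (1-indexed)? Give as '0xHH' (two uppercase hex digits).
After byte 1 (0x60): reg=0xD4

Answer: 0xD4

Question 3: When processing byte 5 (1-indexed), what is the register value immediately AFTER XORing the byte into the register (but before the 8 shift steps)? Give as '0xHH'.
Answer: 0xE8

Derivation:
Register before byte 5: 0x9D
Byte 5: 0x75
0x9D XOR 0x75 = 0xE8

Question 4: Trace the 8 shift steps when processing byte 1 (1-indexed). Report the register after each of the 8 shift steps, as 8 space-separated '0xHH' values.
Register before byte 1: 0xFF
After XOR with byte 0x60: 0x9F

Answer: 0x39 0x72 0xE4 0xCF 0x99 0x35 0x6A 0xD4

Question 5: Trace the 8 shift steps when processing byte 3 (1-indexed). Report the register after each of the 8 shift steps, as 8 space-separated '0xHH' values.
After byte 1 (0x60): reg=0xD4
After byte 2 (0x5D): reg=0xB6
Register before byte 3: 0xB6
After XOR with byte 0xD6: 0x60

Answer: 0xC0 0x87 0x09 0x12 0x24 0x48 0x90 0x27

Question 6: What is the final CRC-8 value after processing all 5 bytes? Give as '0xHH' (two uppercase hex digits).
Answer: 0x96

Derivation:
After byte 1 (0x60): reg=0xD4
After byte 2 (0x5D): reg=0xB6
After byte 3 (0xD6): reg=0x27
After byte 4 (0x79): reg=0x9D
After byte 5 (0x75): reg=0x96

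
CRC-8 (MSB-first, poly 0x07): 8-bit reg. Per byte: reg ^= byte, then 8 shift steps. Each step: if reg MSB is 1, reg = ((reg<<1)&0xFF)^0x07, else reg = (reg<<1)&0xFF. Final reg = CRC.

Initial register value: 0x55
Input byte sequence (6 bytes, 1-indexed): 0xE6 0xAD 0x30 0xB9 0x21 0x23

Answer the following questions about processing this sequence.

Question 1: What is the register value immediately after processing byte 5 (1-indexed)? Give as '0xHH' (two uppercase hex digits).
After byte 1 (0xE6): reg=0x10
After byte 2 (0xAD): reg=0x3A
After byte 3 (0x30): reg=0x36
After byte 4 (0xB9): reg=0xA4
After byte 5 (0x21): reg=0x92

Answer: 0x92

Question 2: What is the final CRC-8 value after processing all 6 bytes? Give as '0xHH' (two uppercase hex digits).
Answer: 0x1E

Derivation:
After byte 1 (0xE6): reg=0x10
After byte 2 (0xAD): reg=0x3A
After byte 3 (0x30): reg=0x36
After byte 4 (0xB9): reg=0xA4
After byte 5 (0x21): reg=0x92
After byte 6 (0x23): reg=0x1E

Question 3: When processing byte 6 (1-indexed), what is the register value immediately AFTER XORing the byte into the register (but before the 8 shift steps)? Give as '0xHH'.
Answer: 0xB1

Derivation:
Register before byte 6: 0x92
Byte 6: 0x23
0x92 XOR 0x23 = 0xB1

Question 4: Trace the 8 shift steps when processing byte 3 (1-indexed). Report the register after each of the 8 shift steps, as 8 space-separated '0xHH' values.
Answer: 0x14 0x28 0x50 0xA0 0x47 0x8E 0x1B 0x36

Derivation:
After byte 1 (0xE6): reg=0x10
After byte 2 (0xAD): reg=0x3A
Register before byte 3: 0x3A
After XOR with byte 0x30: 0x0A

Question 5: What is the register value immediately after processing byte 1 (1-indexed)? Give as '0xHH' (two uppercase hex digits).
After byte 1 (0xE6): reg=0x10

Answer: 0x10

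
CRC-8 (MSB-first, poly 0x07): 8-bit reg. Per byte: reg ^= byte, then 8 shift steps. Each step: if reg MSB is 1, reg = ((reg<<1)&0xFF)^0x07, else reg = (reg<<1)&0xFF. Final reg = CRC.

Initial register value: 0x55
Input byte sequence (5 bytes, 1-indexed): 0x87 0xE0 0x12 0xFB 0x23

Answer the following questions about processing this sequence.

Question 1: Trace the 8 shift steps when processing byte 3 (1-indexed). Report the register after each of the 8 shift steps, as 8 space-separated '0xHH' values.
Answer: 0x58 0xB0 0x67 0xCE 0x9B 0x31 0x62 0xC4

Derivation:
After byte 1 (0x87): reg=0x30
After byte 2 (0xE0): reg=0x3E
Register before byte 3: 0x3E
After XOR with byte 0x12: 0x2C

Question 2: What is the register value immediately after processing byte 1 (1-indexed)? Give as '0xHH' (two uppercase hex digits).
Answer: 0x30

Derivation:
After byte 1 (0x87): reg=0x30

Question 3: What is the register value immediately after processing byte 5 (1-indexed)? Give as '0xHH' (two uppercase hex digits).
Answer: 0xD3

Derivation:
After byte 1 (0x87): reg=0x30
After byte 2 (0xE0): reg=0x3E
After byte 3 (0x12): reg=0xC4
After byte 4 (0xFB): reg=0xBD
After byte 5 (0x23): reg=0xD3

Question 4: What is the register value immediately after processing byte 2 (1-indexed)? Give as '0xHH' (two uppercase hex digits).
Answer: 0x3E

Derivation:
After byte 1 (0x87): reg=0x30
After byte 2 (0xE0): reg=0x3E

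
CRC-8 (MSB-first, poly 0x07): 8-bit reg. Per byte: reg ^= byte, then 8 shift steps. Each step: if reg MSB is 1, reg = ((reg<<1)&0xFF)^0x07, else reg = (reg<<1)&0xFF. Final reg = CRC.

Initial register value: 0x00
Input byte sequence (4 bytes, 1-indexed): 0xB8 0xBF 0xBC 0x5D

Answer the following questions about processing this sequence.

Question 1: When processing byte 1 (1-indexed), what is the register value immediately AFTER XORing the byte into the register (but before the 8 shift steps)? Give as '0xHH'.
Answer: 0xB8

Derivation:
Register before byte 1: 0x00
Byte 1: 0xB8
0x00 XOR 0xB8 = 0xB8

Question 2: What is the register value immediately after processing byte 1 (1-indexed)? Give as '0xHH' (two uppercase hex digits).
Answer: 0x21

Derivation:
After byte 1 (0xB8): reg=0x21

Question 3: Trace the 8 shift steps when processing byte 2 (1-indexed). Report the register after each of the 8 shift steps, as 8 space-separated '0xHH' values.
Answer: 0x3B 0x76 0xEC 0xDF 0xB9 0x75 0xEA 0xD3

Derivation:
After byte 1 (0xB8): reg=0x21
Register before byte 2: 0x21
After XOR with byte 0xBF: 0x9E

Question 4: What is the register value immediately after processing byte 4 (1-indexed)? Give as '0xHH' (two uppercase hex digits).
After byte 1 (0xB8): reg=0x21
After byte 2 (0xBF): reg=0xD3
After byte 3 (0xBC): reg=0x0A
After byte 4 (0x5D): reg=0xA2

Answer: 0xA2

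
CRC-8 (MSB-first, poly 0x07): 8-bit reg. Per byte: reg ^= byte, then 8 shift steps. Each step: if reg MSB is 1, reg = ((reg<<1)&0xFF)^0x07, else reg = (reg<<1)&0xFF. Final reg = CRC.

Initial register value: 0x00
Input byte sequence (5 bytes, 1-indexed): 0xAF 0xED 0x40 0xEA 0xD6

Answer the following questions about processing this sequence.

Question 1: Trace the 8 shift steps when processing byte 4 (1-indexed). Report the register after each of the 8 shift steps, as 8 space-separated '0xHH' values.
Answer: 0x17 0x2E 0x5C 0xB8 0x77 0xEE 0xDB 0xB1

Derivation:
After byte 1 (0xAF): reg=0x44
After byte 2 (0xED): reg=0x56
After byte 3 (0x40): reg=0x62
Register before byte 4: 0x62
After XOR with byte 0xEA: 0x88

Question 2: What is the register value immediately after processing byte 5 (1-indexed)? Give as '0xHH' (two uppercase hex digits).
After byte 1 (0xAF): reg=0x44
After byte 2 (0xED): reg=0x56
After byte 3 (0x40): reg=0x62
After byte 4 (0xEA): reg=0xB1
After byte 5 (0xD6): reg=0x32

Answer: 0x32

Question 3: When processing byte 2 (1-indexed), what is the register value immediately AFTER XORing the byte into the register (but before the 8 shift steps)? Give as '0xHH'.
Register before byte 2: 0x44
Byte 2: 0xED
0x44 XOR 0xED = 0xA9

Answer: 0xA9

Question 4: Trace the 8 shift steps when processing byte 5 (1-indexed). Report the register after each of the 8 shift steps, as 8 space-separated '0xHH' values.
After byte 1 (0xAF): reg=0x44
After byte 2 (0xED): reg=0x56
After byte 3 (0x40): reg=0x62
After byte 4 (0xEA): reg=0xB1
Register before byte 5: 0xB1
After XOR with byte 0xD6: 0x67

Answer: 0xCE 0x9B 0x31 0x62 0xC4 0x8F 0x19 0x32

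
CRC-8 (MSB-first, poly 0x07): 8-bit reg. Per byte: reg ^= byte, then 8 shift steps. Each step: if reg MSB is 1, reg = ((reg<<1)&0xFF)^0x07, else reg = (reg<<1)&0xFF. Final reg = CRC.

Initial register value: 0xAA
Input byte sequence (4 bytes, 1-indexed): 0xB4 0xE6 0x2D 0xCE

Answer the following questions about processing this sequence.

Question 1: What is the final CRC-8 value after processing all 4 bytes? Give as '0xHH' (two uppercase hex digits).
After byte 1 (0xB4): reg=0x5A
After byte 2 (0xE6): reg=0x3D
After byte 3 (0x2D): reg=0x70
After byte 4 (0xCE): reg=0x33

Answer: 0x33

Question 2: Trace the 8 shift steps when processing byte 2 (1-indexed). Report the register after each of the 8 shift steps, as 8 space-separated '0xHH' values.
Answer: 0x7F 0xFE 0xFB 0xF1 0xE5 0xCD 0x9D 0x3D

Derivation:
After byte 1 (0xB4): reg=0x5A
Register before byte 2: 0x5A
After XOR with byte 0xE6: 0xBC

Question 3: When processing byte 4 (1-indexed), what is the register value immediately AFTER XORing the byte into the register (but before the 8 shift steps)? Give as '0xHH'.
Answer: 0xBE

Derivation:
Register before byte 4: 0x70
Byte 4: 0xCE
0x70 XOR 0xCE = 0xBE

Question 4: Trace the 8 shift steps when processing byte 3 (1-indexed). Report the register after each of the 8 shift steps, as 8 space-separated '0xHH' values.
After byte 1 (0xB4): reg=0x5A
After byte 2 (0xE6): reg=0x3D
Register before byte 3: 0x3D
After XOR with byte 0x2D: 0x10

Answer: 0x20 0x40 0x80 0x07 0x0E 0x1C 0x38 0x70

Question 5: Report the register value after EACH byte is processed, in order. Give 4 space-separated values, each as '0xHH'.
0x5A 0x3D 0x70 0x33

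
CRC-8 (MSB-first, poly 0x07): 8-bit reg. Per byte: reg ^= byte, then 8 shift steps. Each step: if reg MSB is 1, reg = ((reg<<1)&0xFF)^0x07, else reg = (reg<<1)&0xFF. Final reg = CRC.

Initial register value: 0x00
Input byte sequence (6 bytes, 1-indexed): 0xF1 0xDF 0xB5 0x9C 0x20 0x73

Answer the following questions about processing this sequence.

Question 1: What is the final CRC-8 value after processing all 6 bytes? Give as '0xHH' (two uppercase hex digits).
After byte 1 (0xF1): reg=0xD9
After byte 2 (0xDF): reg=0x12
After byte 3 (0xB5): reg=0x7C
After byte 4 (0x9C): reg=0xAE
After byte 5 (0x20): reg=0xA3
After byte 6 (0x73): reg=0x3E

Answer: 0x3E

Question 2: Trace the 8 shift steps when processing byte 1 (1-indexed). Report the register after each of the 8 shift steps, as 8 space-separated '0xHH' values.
Answer: 0xE5 0xCD 0x9D 0x3D 0x7A 0xF4 0xEF 0xD9

Derivation:
Register before byte 1: 0x00
After XOR with byte 0xF1: 0xF1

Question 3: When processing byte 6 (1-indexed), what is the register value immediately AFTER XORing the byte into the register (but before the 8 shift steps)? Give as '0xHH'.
Register before byte 6: 0xA3
Byte 6: 0x73
0xA3 XOR 0x73 = 0xD0

Answer: 0xD0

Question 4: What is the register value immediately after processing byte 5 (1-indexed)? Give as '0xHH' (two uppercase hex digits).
Answer: 0xA3

Derivation:
After byte 1 (0xF1): reg=0xD9
After byte 2 (0xDF): reg=0x12
After byte 3 (0xB5): reg=0x7C
After byte 4 (0x9C): reg=0xAE
After byte 5 (0x20): reg=0xA3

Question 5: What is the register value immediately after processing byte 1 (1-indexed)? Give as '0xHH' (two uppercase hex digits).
Answer: 0xD9

Derivation:
After byte 1 (0xF1): reg=0xD9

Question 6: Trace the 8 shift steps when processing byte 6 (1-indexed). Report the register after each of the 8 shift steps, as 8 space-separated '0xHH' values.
Answer: 0xA7 0x49 0x92 0x23 0x46 0x8C 0x1F 0x3E

Derivation:
After byte 1 (0xF1): reg=0xD9
After byte 2 (0xDF): reg=0x12
After byte 3 (0xB5): reg=0x7C
After byte 4 (0x9C): reg=0xAE
After byte 5 (0x20): reg=0xA3
Register before byte 6: 0xA3
After XOR with byte 0x73: 0xD0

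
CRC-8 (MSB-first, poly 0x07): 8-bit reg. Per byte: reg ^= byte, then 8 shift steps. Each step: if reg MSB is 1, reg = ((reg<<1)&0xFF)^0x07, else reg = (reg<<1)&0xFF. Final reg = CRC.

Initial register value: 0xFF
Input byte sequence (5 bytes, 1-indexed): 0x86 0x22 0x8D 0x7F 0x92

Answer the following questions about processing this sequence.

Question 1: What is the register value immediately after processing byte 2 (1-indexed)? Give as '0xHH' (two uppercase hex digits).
After byte 1 (0x86): reg=0x68
After byte 2 (0x22): reg=0xF1

Answer: 0xF1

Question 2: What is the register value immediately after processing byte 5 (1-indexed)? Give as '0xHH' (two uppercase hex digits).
Answer: 0x0B

Derivation:
After byte 1 (0x86): reg=0x68
After byte 2 (0x22): reg=0xF1
After byte 3 (0x8D): reg=0x73
After byte 4 (0x7F): reg=0x24
After byte 5 (0x92): reg=0x0B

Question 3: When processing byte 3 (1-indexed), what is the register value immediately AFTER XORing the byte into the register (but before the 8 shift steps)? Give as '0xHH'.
Answer: 0x7C

Derivation:
Register before byte 3: 0xF1
Byte 3: 0x8D
0xF1 XOR 0x8D = 0x7C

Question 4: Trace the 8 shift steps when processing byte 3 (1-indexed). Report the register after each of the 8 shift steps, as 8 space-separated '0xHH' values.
Answer: 0xF8 0xF7 0xE9 0xD5 0xAD 0x5D 0xBA 0x73

Derivation:
After byte 1 (0x86): reg=0x68
After byte 2 (0x22): reg=0xF1
Register before byte 3: 0xF1
After XOR with byte 0x8D: 0x7C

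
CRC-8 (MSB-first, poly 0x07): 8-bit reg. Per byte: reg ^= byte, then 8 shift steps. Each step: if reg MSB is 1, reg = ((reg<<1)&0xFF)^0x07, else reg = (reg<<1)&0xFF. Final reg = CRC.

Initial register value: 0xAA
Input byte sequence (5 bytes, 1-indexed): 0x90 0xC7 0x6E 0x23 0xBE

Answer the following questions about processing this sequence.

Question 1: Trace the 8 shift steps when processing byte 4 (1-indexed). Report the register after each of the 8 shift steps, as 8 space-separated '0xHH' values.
Answer: 0x9B 0x31 0x62 0xC4 0x8F 0x19 0x32 0x64

Derivation:
After byte 1 (0x90): reg=0xA6
After byte 2 (0xC7): reg=0x20
After byte 3 (0x6E): reg=0xED
Register before byte 4: 0xED
After XOR with byte 0x23: 0xCE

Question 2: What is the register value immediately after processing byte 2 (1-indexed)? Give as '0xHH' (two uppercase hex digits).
After byte 1 (0x90): reg=0xA6
After byte 2 (0xC7): reg=0x20

Answer: 0x20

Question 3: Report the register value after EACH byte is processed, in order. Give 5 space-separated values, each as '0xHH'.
0xA6 0x20 0xED 0x64 0x08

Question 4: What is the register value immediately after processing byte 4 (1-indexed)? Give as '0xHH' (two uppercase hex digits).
Answer: 0x64

Derivation:
After byte 1 (0x90): reg=0xA6
After byte 2 (0xC7): reg=0x20
After byte 3 (0x6E): reg=0xED
After byte 4 (0x23): reg=0x64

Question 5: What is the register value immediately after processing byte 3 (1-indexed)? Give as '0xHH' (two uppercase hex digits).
Answer: 0xED

Derivation:
After byte 1 (0x90): reg=0xA6
After byte 2 (0xC7): reg=0x20
After byte 3 (0x6E): reg=0xED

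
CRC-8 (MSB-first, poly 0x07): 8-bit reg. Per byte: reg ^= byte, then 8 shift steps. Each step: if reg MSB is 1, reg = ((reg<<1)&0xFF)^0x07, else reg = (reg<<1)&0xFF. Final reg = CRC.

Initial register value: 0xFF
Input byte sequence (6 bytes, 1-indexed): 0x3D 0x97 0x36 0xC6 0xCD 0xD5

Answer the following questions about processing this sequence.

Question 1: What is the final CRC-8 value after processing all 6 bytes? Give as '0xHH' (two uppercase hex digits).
After byte 1 (0x3D): reg=0x40
After byte 2 (0x97): reg=0x2B
After byte 3 (0x36): reg=0x53
After byte 4 (0xC6): reg=0xE2
After byte 5 (0xCD): reg=0xCD
After byte 6 (0xD5): reg=0x48

Answer: 0x48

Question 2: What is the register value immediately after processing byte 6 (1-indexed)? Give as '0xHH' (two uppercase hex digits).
Answer: 0x48

Derivation:
After byte 1 (0x3D): reg=0x40
After byte 2 (0x97): reg=0x2B
After byte 3 (0x36): reg=0x53
After byte 4 (0xC6): reg=0xE2
After byte 5 (0xCD): reg=0xCD
After byte 6 (0xD5): reg=0x48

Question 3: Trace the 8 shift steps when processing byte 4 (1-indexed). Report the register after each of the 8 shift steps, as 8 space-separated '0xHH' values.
After byte 1 (0x3D): reg=0x40
After byte 2 (0x97): reg=0x2B
After byte 3 (0x36): reg=0x53
Register before byte 4: 0x53
After XOR with byte 0xC6: 0x95

Answer: 0x2D 0x5A 0xB4 0x6F 0xDE 0xBB 0x71 0xE2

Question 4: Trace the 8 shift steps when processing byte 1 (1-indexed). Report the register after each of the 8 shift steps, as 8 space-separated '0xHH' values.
Register before byte 1: 0xFF
After XOR with byte 0x3D: 0xC2

Answer: 0x83 0x01 0x02 0x04 0x08 0x10 0x20 0x40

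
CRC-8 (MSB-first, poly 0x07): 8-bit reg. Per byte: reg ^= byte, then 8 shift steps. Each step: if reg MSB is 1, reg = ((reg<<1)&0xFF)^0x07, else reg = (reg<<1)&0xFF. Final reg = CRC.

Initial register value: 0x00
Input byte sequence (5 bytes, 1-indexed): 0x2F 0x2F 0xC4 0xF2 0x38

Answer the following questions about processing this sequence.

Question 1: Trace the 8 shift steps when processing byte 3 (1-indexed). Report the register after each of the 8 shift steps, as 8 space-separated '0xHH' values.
After byte 1 (0x2F): reg=0xCD
After byte 2 (0x2F): reg=0xA0
Register before byte 3: 0xA0
After XOR with byte 0xC4: 0x64

Answer: 0xC8 0x97 0x29 0x52 0xA4 0x4F 0x9E 0x3B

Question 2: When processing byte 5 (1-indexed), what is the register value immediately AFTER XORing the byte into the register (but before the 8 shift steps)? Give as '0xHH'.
Answer: 0x49

Derivation:
Register before byte 5: 0x71
Byte 5: 0x38
0x71 XOR 0x38 = 0x49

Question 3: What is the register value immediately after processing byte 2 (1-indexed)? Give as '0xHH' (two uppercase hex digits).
After byte 1 (0x2F): reg=0xCD
After byte 2 (0x2F): reg=0xA0

Answer: 0xA0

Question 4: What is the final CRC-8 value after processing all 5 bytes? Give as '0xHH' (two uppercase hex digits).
Answer: 0xF8

Derivation:
After byte 1 (0x2F): reg=0xCD
After byte 2 (0x2F): reg=0xA0
After byte 3 (0xC4): reg=0x3B
After byte 4 (0xF2): reg=0x71
After byte 5 (0x38): reg=0xF8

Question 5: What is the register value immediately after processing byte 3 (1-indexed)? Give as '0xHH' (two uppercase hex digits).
Answer: 0x3B

Derivation:
After byte 1 (0x2F): reg=0xCD
After byte 2 (0x2F): reg=0xA0
After byte 3 (0xC4): reg=0x3B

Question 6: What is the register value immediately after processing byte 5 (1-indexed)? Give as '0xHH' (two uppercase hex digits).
Answer: 0xF8

Derivation:
After byte 1 (0x2F): reg=0xCD
After byte 2 (0x2F): reg=0xA0
After byte 3 (0xC4): reg=0x3B
After byte 4 (0xF2): reg=0x71
After byte 5 (0x38): reg=0xF8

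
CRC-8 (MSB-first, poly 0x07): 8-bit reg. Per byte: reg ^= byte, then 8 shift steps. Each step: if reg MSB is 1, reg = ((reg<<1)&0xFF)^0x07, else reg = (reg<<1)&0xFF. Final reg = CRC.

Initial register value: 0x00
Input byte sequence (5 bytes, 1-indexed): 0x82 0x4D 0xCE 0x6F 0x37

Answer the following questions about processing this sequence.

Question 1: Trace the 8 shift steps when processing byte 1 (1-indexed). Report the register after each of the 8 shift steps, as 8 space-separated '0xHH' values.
Register before byte 1: 0x00
After XOR with byte 0x82: 0x82

Answer: 0x03 0x06 0x0C 0x18 0x30 0x60 0xC0 0x87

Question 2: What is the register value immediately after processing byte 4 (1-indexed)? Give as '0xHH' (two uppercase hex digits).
Answer: 0x3B

Derivation:
After byte 1 (0x82): reg=0x87
After byte 2 (0x4D): reg=0x78
After byte 3 (0xCE): reg=0x0B
After byte 4 (0x6F): reg=0x3B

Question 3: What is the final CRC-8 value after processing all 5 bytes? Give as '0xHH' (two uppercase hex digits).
Answer: 0x24

Derivation:
After byte 1 (0x82): reg=0x87
After byte 2 (0x4D): reg=0x78
After byte 3 (0xCE): reg=0x0B
After byte 4 (0x6F): reg=0x3B
After byte 5 (0x37): reg=0x24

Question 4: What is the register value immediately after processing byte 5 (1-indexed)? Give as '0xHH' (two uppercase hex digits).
After byte 1 (0x82): reg=0x87
After byte 2 (0x4D): reg=0x78
After byte 3 (0xCE): reg=0x0B
After byte 4 (0x6F): reg=0x3B
After byte 5 (0x37): reg=0x24

Answer: 0x24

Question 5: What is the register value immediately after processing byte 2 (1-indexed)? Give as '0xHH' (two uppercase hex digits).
After byte 1 (0x82): reg=0x87
After byte 2 (0x4D): reg=0x78

Answer: 0x78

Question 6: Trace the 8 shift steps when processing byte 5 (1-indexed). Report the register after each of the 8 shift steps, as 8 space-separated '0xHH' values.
After byte 1 (0x82): reg=0x87
After byte 2 (0x4D): reg=0x78
After byte 3 (0xCE): reg=0x0B
After byte 4 (0x6F): reg=0x3B
Register before byte 5: 0x3B
After XOR with byte 0x37: 0x0C

Answer: 0x18 0x30 0x60 0xC0 0x87 0x09 0x12 0x24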